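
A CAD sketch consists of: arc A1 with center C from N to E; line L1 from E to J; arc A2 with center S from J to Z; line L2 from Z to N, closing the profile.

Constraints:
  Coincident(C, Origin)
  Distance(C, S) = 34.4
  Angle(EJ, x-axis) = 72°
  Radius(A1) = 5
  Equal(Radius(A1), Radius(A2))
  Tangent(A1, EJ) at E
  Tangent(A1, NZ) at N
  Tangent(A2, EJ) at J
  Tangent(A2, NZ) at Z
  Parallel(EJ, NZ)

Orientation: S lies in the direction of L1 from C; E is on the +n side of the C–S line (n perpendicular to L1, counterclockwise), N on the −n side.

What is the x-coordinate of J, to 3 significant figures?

5.87

Tangency of A1 to both parallel lines with radius 5.0 puts E and N at C ± 5.0·n: E = (-4.76, 1.55), N = (4.76, -1.55). Equal radii place J and Z the same way about S: J = S + 5.0·n = (5.87, 34.3), Z = S − 5.0·n = (15.4, 31.2). So J.x = 5.87.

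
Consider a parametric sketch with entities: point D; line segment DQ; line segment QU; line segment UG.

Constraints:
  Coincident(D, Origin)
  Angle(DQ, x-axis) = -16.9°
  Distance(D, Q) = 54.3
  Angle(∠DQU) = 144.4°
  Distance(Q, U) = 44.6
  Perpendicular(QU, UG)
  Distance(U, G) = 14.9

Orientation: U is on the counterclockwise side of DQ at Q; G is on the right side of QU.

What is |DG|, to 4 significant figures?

100.2

D is at the origin; DQ runs at -16.9° with length 54.3, so Q = 54.3·(cos -16.9°, sin -16.9°) = (51.95, -15.79). ∠DQU = 144.4°, so QU runs at -16.9° + (180° − 144.4°) = 18.70° from the x-axis; with |QU| = 44.6, U = Q + 44.6·(cos 18.70°, sin 18.70°) = (94.20, -1.486). The perpendicularity gives UG at right angles to QU; with |UG| = 14.9 on the right of QU, G = U + 14.9·(0.3206, -0.9472) = (98.98, -15.60). Then |DG| = |G − D| = 100.2.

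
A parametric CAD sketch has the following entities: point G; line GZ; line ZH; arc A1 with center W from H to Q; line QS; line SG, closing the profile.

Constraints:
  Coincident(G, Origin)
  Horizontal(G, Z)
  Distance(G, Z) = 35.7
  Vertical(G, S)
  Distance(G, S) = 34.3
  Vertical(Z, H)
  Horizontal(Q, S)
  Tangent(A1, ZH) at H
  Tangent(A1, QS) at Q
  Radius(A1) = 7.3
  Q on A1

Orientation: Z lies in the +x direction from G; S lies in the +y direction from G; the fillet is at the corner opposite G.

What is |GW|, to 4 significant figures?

39.19

G is at the origin; G and Z share the same y with |GZ| = 35.7 and Z on the +x side, so Z = (35.70, 0.000). G and S share the same x with |GS| = 34.3 and S on the +y side, so S = (0.000, 34.30). The virtual corner opposite G is at (35.70, 34.30). A1 meets ZH tangentially, so WH is at right angles to ZH and A1 meets QS tangentially, so WQ is at right angles to QS, with radius 7.3, so the center W sits 7.3 in from both sides at W = (28.40, 27.00). Then |GW| = |W − G| = 39.19.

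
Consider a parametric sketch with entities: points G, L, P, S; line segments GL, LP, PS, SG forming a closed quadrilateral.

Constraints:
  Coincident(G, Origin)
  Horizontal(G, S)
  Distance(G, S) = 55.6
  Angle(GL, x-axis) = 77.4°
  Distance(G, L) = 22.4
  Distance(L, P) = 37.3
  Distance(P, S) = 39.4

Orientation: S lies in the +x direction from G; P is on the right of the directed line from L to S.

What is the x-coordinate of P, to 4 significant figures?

18.38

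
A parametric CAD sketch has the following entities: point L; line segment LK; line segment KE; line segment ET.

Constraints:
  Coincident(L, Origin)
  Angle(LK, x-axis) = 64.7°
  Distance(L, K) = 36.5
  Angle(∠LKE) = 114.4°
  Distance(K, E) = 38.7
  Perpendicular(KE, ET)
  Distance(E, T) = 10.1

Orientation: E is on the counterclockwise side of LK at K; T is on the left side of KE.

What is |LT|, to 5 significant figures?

58.545

∠LKE = 114.4°, so KE runs at 64.7° + (180° − 114.4°) = 130.30° from the x-axis; with |KE| = 38.7, E = K + 38.7·(cos 130.30°, sin 130.30°) = (-9.4322, 62.514). KE ⟂ ET; with |ET| = 10.1 on the left of KE, T = E + 10.1·(-0.76267, -0.64679) = (-17.135, 55.982). Then |LT| = |T − L| = 58.545.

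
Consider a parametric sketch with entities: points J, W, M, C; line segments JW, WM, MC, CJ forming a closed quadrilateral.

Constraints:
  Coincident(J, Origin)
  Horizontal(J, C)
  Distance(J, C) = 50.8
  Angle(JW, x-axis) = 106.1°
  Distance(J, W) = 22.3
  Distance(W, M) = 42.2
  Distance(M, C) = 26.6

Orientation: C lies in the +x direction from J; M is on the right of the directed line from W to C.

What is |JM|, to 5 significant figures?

26.035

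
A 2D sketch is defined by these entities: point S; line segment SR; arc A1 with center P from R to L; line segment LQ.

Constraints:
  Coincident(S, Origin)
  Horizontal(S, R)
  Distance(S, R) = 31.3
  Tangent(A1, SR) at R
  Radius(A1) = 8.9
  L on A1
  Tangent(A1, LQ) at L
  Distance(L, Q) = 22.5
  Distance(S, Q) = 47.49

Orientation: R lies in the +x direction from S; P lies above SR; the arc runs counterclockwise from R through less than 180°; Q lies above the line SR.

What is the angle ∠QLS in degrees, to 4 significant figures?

90.98°

S is at the origin; SR is horizontal with |SR| = 31.3 and R on the +x side, so R = (31.30, 0.000). Since A1 is tangent to SR there, PR ⟂ SR, so P = R + (0, 8.9) = (31.30, 8.900). Since PL ⟂ LQ (tangency), |PQ| = √(8.9² + 22.5²) = 24.20 regardless of where L sits on A1. So Q lies on both circle(S, 47.49) and circle(P, 24.20); the above-SR intersection is Q = (34.23, 32.92). L is the foot of the tangent from Q: L = (39.91, 11.15).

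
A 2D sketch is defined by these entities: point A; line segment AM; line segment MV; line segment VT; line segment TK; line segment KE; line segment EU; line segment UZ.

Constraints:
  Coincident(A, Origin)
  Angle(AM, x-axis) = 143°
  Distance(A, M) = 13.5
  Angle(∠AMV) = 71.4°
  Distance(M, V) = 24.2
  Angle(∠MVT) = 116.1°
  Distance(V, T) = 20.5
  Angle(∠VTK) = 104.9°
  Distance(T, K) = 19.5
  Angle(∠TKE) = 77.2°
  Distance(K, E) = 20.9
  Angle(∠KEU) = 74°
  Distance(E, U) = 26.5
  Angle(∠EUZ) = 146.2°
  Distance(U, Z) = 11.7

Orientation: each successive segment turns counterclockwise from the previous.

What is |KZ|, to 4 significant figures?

33.35

∠KEU = 74.0° gives EU at -120.6° from the x-axis; with |EU| = 26.5, U = (-14.86, -26.90). ∠EUZ = 146.2° gives UZ at -86.80° from the x-axis; with |UZ| = 11.7, Z = (-14.21, -38.59). Then |KZ| = |Z − K| = 33.35.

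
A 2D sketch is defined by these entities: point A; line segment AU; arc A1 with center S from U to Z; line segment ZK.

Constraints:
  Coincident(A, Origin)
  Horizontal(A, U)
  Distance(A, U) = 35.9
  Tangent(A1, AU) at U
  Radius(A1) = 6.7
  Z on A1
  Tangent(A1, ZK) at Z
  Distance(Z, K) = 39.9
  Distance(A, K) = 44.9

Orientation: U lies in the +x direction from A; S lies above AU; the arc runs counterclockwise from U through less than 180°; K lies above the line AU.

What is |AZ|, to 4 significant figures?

42.53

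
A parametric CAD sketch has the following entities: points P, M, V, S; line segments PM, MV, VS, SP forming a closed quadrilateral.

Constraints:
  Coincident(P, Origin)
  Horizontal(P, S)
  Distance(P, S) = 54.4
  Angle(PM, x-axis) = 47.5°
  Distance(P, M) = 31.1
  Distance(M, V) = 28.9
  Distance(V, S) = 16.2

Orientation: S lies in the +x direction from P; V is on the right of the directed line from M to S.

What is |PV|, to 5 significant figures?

38.204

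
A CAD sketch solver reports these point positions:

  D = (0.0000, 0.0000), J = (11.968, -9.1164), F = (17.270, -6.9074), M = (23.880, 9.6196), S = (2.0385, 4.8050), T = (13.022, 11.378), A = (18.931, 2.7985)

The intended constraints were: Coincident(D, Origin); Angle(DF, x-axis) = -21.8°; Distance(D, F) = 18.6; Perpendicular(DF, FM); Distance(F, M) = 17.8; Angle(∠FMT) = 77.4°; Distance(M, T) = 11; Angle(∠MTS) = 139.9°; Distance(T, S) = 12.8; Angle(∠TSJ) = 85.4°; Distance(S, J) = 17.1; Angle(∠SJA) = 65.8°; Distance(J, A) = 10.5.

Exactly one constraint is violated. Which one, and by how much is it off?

Distance(J, A) = 10.5 — off by 3.30.

D = (0.00, 0.00) ✓; DF at -21.80° ✓; |DF| = 18.60 ✓; ∠(DF, FM) = 90.00° ✓; |FM| = 17.80 ✓; ∠FMT = 77.40° ✓; |MT| = 11.00 ✓; ∠MTS = 139.9° ✓; |TS| = 12.80 ✓; ∠TSJ = 85.40° ✓; |SJ| = 17.10 ✓; ∠SJA = 65.80° ✓; |JA| = 13.80 ✗.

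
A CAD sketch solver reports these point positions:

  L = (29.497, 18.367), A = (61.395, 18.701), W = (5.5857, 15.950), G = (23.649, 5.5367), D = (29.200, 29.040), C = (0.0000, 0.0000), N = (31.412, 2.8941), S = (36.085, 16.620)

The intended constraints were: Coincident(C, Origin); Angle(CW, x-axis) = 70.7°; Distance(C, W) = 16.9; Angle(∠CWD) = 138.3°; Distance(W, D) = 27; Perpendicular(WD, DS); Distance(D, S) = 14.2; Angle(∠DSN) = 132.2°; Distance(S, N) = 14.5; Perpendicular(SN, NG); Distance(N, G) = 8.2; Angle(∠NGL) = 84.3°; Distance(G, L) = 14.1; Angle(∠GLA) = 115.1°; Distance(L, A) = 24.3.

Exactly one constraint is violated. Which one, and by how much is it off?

Distance(L, A) = 24.3 — off by 7.60.

C = (0.00, 0.00) ✓; CW at 70.70° ✓; |CW| = 16.90 ✓; ∠CWD = 138.3° ✓; |WD| = 27.00 ✓; ∠(WD, DS) = 90.00° ✓; |DS| = 14.20 ✓; ∠DSN = 132.2° ✓; |SN| = 14.50 ✓; ∠(SN, NG) = 90.00° ✓; |NG| = 8.200 ✓; ∠NGL = 84.30° ✓; |GL| = 14.10 ✓; ∠GLA = 115.1° ✓; |LA| = 31.90 ✗.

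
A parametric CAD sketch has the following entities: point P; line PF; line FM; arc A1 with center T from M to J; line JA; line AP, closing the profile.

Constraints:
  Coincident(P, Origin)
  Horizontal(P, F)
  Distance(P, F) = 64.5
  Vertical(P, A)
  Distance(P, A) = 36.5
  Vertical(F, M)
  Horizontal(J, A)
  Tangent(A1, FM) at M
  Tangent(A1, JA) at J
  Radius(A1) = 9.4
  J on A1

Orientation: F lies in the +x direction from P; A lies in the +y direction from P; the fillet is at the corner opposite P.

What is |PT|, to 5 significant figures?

61.404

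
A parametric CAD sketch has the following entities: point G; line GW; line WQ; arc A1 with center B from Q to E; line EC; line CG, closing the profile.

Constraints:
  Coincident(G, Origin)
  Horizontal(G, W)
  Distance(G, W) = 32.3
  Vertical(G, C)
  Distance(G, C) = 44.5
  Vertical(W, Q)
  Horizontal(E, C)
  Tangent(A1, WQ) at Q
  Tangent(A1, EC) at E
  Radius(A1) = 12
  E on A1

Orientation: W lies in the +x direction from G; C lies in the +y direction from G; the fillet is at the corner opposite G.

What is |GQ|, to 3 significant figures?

45.8

The virtual corner opposite G is at (32.3, 44.5). A1 meets WQ tangentially, so BQ is at right angles to WQ and since A1 is tangent to EC there, BE ⟂ EC, with radius 12.0, so the center B sits 12.0 in from both sides at B = (20.3, 32.5). That places the tangent points at Q = (32.3, 32.5) on WQ and E = (20.3, 44.5) on EC. Then |GQ| = |Q − G| = 45.8.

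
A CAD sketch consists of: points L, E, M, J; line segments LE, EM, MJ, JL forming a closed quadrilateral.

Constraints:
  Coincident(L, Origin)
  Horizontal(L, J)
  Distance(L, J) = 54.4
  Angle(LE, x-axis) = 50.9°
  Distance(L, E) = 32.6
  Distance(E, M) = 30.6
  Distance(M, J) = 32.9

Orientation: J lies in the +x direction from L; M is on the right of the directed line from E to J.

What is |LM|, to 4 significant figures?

22.55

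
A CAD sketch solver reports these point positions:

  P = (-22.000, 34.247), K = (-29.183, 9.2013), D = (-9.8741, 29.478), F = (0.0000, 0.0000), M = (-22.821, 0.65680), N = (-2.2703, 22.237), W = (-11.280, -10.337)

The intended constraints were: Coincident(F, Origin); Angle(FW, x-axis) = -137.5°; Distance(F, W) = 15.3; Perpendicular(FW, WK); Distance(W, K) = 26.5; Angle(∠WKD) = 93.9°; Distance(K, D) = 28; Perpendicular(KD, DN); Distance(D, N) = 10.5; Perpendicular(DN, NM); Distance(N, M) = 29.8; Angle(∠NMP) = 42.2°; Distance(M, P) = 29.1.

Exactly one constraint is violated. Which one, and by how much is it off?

Distance(M, P) = 29.1 — off by 4.50.

F = (0.00, 0.00) ✓; FW at -137.5° ✓; |FW| = 15.30 ✓; ∠(FW, WK) = 90.00° ✓; |WK| = 26.50 ✓; ∠WKD = 93.90° ✓; |KD| = 28.00 ✓; ∠(KD, DN) = 90.00° ✓; |DN| = 10.50 ✓; ∠(DN, NM) = 90.00° ✓; |NM| = 29.80 ✓; ∠NMP = 42.20° ✓; |MP| = 33.60 ✗.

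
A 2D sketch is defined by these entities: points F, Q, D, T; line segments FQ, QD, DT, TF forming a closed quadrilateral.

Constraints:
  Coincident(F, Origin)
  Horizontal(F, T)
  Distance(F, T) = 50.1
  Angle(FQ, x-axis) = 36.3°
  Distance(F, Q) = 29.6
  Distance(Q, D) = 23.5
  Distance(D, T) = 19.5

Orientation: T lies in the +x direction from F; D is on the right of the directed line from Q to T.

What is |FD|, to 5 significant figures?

31.567

F is at the origin; FT is horizontal with |FT| = 50.1 and T in +x, so T = (50.1, 0). FQ runs at 36.3° with |FQ| = 29.6, so Q = (23.855, 17.524). D is determined by |QD| = 23.5 and |DT| = 19.5 together: it lies at the intersection of circle(Q, 23.5) and circle(T, 19.5). With |QT| = 31.557, the foot of the radical line on QT is 18.504 from Q and the perpendicular offset is √(23.5² − 18.504²) = 14.487. Taking the right-of-QT solution: D = (31.200, -4.7993).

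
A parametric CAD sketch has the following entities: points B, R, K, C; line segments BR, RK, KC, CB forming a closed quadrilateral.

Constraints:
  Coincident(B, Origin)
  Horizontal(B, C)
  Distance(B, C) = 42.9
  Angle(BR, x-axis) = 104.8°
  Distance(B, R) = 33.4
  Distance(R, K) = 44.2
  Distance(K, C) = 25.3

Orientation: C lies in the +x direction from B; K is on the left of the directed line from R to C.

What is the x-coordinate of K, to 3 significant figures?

34.9

Checks: |RK| = 44.20 ✓; |KC| = 25.30 ✓.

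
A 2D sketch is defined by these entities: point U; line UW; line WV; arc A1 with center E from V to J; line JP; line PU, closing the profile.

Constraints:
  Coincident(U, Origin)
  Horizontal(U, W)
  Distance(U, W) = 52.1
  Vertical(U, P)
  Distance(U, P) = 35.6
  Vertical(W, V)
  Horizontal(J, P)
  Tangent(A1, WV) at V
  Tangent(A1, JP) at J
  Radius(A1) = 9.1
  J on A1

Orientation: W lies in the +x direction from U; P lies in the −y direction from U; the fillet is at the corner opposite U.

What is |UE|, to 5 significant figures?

50.510

U and P share the same x with |UP| = 35.6 and P on the −y side, so P = (0.0000, -35.600). The virtual corner opposite U is at (52.100, -35.600). Since A1 is tangent to WV there, EV ⟂ WV and the tangent condition forces EJ to be normal to JP, with radius 9.1, so the center E sits 9.1 in from both sides at E = (43.000, -26.500). Then |UE| = |E − U| = 50.510.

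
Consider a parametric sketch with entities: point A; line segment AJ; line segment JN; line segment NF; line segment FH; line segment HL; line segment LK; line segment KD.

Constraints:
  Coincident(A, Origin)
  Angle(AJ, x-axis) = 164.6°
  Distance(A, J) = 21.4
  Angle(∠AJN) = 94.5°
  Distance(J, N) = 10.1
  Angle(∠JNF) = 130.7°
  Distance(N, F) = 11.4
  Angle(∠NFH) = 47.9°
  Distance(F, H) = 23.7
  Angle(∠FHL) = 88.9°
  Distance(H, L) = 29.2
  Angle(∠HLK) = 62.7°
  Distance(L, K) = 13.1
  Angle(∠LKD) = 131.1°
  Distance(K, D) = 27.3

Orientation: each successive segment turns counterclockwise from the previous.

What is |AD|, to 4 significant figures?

16.32

∠HLK = 62.7° gives LK at -80.10° from the x-axis; with |LK| = 13.1, K = (-36.56, 4.556). ∠LKD = 131.1° gives KD at -31.20° from the x-axis; with |KD| = 27.3, D = (-13.21, -9.586). Then |AD| = |D − A| = 16.32.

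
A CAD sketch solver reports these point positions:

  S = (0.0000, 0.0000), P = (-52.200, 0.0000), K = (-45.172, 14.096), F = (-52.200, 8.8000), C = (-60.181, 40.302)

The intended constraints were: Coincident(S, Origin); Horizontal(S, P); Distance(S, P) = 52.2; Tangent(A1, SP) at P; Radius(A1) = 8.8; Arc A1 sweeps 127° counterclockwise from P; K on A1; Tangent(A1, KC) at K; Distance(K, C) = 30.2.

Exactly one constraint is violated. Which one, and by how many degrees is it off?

Tangent(A1, KC) at K — off by 7.20°.

S = (0.00, 0.00) ✓; S.y = 0.00, P.y = 0.00 ✓; |SP| = 52.20 ✓; ∠(FP, PS) = 90.00° ✓; |FP| = 8.800 ✓; bearing(F→K) − bearing(F→P) = 127.0° ✓; |FK| = 8.800 ✓; ∠(FK, KC) = 97.20° ✗; |KC| = 30.20 ✓.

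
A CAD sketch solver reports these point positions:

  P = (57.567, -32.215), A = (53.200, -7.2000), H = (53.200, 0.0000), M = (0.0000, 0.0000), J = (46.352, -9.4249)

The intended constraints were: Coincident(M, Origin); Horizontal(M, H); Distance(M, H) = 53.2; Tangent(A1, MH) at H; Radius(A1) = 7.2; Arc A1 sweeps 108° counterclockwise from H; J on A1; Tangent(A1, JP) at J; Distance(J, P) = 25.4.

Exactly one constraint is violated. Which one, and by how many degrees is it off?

Tangent(A1, JP) at J — off by 8.20°.

M = (0.00, 0.00) ✓; M.y = 0.00, H.y = 0.00 ✓; |MH| = 53.20 ✓; ∠(AH, HM) = 90.00° ✓; |AH| = 7.200 ✓; bearing(A→J) − bearing(A→H) = 108.0° ✓; |AJ| = 7.200 ✓; ∠(AJ, JP) = 81.80° ✗; |JP| = 25.40 ✓.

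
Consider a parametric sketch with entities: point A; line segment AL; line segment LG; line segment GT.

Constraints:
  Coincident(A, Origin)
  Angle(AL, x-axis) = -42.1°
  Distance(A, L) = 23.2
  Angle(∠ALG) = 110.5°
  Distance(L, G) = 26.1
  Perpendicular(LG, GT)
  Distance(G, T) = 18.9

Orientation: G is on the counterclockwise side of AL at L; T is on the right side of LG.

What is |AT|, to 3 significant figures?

53.1

A is at the origin; AL runs at -42.1° with length 23.2, so L = 23.2·(cos -42.1°, sin -42.1°) = (17.2, -15.6). ∠ALG = 110.5°, so LG runs at -42.1° + (180° − 110.5°) = 27.4° from the x-axis; with |LG| = 26.1, G = L + 26.1·(cos 27.4°, sin 27.4°) = (40.4, -3.54). LG ⟂ GT; with |GT| = 18.9 on the right of LG, T = G + 18.9·(0.460, -0.888) = (49.1, -20.3). Then |AT| = |T − A| = 53.1.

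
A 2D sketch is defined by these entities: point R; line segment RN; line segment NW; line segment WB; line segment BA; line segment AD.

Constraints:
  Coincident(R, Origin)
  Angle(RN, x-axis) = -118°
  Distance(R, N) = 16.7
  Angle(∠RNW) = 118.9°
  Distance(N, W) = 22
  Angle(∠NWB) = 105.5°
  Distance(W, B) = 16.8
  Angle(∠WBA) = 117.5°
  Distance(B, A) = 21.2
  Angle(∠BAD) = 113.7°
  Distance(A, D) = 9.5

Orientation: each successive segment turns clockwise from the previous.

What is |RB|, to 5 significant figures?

34.596

R is at the origin; RN runs at -118.0° with length 16.7, so N = (-7.8402, -14.745). ∠RNW = 118.9° gives NW at -179.10° from the x-axis; with |NW| = 22.0, W = (-29.837, -15.091). ∠NWB = 105.5° gives WB at 106.40° from the x-axis; with |WB| = 16.8, B = (-34.581, 1.0257). Then |RB| = |B − R| = 34.596.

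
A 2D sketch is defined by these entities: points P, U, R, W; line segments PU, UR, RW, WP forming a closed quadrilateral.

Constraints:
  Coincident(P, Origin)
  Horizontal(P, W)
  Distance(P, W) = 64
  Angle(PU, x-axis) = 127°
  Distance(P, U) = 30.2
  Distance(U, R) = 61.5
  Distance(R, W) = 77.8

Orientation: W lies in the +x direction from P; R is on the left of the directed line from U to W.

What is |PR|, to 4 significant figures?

72.15

Checks: |UR| = 61.50 ✓; |RW| = 77.80 ✓.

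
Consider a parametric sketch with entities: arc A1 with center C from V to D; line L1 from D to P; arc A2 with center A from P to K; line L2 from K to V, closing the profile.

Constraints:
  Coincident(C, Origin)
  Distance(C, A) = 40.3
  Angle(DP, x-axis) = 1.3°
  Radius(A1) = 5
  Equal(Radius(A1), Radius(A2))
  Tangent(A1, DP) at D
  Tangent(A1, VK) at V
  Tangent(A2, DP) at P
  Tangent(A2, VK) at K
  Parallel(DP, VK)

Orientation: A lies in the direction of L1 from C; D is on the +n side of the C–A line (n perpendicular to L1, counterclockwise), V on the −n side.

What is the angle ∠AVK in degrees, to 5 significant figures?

7.0725°

Tangency of A1 to both parallel lines with radius 5.0 puts D and V at C ± 5.0·n: D = (-0.11344, 4.9987), V = (0.11344, -4.9987). Equal radii place P and K the same way about A: P = A + 5.0·n = (40.176, 5.9130), K = A − 5.0·n = (40.403, -4.0844). Then cos ∠AVK = VA·VK / (|VA||VK|), giving 7.0725°.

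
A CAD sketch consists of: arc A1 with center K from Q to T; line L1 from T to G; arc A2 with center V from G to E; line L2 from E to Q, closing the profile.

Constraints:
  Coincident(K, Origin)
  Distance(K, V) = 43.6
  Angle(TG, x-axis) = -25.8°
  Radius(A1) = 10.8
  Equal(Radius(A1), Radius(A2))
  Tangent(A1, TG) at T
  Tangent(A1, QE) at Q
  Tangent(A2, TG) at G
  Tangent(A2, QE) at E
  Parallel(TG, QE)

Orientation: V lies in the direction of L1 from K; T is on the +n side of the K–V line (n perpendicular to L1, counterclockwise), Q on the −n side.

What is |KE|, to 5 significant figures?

44.918

The slot axis is L1's direction at -25.8°, so u = (cos -25.8°, sin -25.8°) = (0.90032, -0.43523) and n = (−sin -25.8°, cos -25.8°) = (0.43523, 0.90032). K is at the origin and V lies 43.6 along u from K, so V = 43.6·u = (39.254, -18.976). Tangency of A1 to both parallel lines with radius 10.8 puts T and Q at K ± 10.8·n: T = (4.7005, 9.7234), Q = (-4.7005, -9.7234). Equal radii place G and E the same way about V: G = V + 10.8·n = (43.954, -9.2526), E = V − 10.8·n = (34.553, -28.700). Then |KE| = |E − K| = 44.918.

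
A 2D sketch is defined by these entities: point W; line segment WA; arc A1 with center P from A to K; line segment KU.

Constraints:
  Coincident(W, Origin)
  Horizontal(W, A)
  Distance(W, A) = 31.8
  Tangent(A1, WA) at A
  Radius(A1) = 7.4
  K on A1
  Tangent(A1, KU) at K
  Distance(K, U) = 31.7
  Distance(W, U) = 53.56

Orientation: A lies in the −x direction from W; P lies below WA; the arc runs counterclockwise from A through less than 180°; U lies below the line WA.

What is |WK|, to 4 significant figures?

40.00

W is at the origin; WA is horizontal with |WA| = 31.8 and A on the −x side, so A = (-31.80, 0.000). Tangency of A1 to WA means the radius PA is perpendicular to WA, so P = A + (0, -7.4) = (-31.80, -7.400). Since PK ⟂ KU (tangency), |PU| = √(7.4² + 31.7²) = 32.55 regardless of where K sits on A1. So U lies on both circle(W, 53.56) and circle(P, 32.55); the below-WA intersection is U = (-35.97, -39.68). K is the foot of the tangent from U: K = (-39.16, -8.145).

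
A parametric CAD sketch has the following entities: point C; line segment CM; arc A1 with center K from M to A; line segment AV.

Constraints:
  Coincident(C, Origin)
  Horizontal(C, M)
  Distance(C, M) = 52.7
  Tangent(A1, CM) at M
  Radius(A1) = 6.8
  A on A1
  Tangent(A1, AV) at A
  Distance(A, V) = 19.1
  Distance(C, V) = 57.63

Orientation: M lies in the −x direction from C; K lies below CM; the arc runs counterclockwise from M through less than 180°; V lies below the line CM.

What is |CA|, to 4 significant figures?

59.66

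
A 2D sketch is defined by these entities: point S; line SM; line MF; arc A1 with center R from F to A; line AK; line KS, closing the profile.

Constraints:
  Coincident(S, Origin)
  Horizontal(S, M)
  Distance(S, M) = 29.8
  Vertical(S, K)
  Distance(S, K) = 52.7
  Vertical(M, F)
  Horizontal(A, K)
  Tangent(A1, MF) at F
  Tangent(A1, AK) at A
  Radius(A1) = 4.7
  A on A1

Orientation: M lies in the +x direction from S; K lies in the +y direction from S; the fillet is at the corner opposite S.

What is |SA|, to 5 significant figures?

58.372

S is at the origin; S and M share the same y with |SM| = 29.8 and M on the +x side, so M = (29.800, 0.0000). SK is vertical with |SK| = 52.7 and K on the +y side, so K = (0.0000, 52.700). The virtual corner opposite S is at (29.800, 52.700). Since A1 is tangent to MF there, RF ⟂ MF and the tangent condition forces RA to be normal to AK, with radius 4.7, so the center R sits 4.7 in from both sides at R = (25.100, 48.000). That places the tangent points at F = (29.800, 48.000) on MF and A = (25.100, 52.700) on AK. Then |SA| = |A − S| = 58.372.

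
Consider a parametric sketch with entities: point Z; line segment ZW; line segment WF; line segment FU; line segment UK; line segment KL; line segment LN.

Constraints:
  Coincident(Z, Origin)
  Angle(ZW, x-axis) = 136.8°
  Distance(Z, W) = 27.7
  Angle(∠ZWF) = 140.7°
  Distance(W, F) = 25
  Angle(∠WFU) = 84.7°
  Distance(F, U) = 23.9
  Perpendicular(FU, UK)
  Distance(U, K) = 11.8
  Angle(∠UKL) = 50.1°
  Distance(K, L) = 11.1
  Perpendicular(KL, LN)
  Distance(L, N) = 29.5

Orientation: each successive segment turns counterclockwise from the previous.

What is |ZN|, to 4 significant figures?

63.81

∠UKL = 50.1° gives KL at 131.3° from the x-axis; with |KL| = 11.1, L = (-40.08, 5.397). The perpendicularity gives LN at right angles to KL, so LN runs at -138.7°; with |LN| = 29.5, N = (-62.24, -14.07). Then |ZN| = |N − Z| = 63.81.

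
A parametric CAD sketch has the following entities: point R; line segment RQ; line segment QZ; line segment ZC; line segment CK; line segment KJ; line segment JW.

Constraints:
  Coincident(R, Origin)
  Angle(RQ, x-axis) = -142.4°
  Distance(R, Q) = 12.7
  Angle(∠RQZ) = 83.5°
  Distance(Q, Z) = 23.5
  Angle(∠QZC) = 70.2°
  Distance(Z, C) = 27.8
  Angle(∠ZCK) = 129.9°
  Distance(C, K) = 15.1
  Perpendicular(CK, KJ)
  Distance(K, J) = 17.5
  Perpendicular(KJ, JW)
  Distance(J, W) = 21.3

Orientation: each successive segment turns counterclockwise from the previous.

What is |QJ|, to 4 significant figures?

16.12

∠ZCK = 129.9° gives CK at 114.0° from the x-axis; with |CK| = 15.1, K = (12.38, 14.13). CK ⟂ KJ, so KJ runs at -156.0°; with |KJ| = 17.5, J = (-3.607, 7.017). Then |QJ| = |J − Q| = 16.12.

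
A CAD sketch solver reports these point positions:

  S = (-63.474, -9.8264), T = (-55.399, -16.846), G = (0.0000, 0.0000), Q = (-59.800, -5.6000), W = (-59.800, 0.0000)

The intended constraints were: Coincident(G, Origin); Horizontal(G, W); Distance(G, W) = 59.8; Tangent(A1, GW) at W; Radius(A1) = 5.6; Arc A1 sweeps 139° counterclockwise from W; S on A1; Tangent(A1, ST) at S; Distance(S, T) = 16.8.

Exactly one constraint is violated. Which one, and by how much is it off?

Distance(S, T) = 16.8 — off by 6.10.

G = (0.00, 0.00) ✓; G.y = 0.00, W.y = 0.00 ✓; |GW| = 59.80 ✓; ∠(QW, WG) = 90.00° ✓; |QW| = 5.600 ✓; bearing(Q→S) − bearing(Q→W) = 139.0° ✓; |QS| = 5.600 ✓; ∠(QS, ST) = 90.00° ✓; |ST| = 10.70 ✗.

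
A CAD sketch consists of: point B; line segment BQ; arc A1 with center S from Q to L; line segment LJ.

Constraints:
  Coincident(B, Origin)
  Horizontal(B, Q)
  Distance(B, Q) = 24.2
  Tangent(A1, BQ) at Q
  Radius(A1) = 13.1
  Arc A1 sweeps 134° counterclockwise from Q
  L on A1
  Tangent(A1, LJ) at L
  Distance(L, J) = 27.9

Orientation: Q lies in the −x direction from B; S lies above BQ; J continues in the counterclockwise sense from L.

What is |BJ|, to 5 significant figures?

54.346

B is at the origin; BQ is horizontal with |BQ| = 24.2 and Q on the −x side, so Q = (-24.200, 0.0000). Since A1 is tangent to BQ there, SQ ⟂ BQ, so S = Q + (0, 13.1) = (-24.200, 13.100). On A1, Q sits at bearing -90° from S; a 134° counterclockwise sweep puts L at bearing 44°, so L = S + 13.1·(cos 44°, sin 44°) = (-14.777, 22.200). Since A1 is tangent to LJ there, SL ⟂ LJ, so LJ runs along (−sin 44°, cos 44°); with |LJ| = 27.9, J = (-34.158, 42.270). Then |BJ| = |J − B| = 54.346.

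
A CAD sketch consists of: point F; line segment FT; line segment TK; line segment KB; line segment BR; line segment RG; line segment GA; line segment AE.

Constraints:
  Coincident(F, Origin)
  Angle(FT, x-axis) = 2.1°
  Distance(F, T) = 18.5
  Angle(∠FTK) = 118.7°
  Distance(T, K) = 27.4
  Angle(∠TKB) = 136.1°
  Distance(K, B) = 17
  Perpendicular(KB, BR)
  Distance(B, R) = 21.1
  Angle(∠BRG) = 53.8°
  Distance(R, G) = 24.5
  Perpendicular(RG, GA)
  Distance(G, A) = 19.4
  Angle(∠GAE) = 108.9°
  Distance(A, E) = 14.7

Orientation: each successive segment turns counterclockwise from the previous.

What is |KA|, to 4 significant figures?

12.53

∠BRG = 53.8° gives RG at -36.50° from the x-axis; with |RG| = 24.5, G = (25.25, 20.56). The perpendicularity gives GA at right angles to RG, so GA runs at 53.50°; with |GA| = 19.4, A = (36.79, 36.16). Then |KA| = |A − K| = 12.53.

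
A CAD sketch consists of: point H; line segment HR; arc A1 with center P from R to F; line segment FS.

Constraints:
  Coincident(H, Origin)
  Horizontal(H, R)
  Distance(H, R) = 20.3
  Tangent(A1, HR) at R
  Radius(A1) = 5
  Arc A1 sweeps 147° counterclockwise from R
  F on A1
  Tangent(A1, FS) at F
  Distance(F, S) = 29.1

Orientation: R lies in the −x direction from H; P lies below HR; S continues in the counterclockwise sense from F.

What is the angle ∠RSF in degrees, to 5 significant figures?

16.113°

H is at the origin; H and R share the same y with |HR| = 20.3 and R on the −x side, so R = (-20.300, 0.0000). A1 meets HR tangentially, so PR is at right angles to HR, so P = R + (0, -5) = (-20.300, -5.0000). On A1, R sits at bearing 90° from P; a 147° counterclockwise sweep puts F at bearing 237°, so F = P + 5.0·(cos 237°, sin 237°) = (-23.023, -9.1934). The tangent condition forces PF to be normal to FS, so FS runs along (−sin 237°, cos 237°); with |FS| = 29.1, S = (1.3821, -25.042). Then cos ∠RSF = SR·SF / (|SR||SF|), giving 16.113°.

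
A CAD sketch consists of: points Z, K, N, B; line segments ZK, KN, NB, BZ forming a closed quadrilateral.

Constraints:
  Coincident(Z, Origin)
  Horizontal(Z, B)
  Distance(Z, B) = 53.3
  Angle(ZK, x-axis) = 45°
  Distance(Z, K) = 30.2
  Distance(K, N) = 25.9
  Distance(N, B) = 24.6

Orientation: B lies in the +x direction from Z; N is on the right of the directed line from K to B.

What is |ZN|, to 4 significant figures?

29.14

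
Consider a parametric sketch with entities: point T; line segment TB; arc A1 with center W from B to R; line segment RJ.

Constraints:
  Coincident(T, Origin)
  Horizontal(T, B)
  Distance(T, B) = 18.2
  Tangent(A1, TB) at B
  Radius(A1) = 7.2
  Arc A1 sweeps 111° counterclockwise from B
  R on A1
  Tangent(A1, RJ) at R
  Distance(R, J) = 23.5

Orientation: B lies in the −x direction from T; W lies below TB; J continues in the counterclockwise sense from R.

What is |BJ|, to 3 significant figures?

31.8

T is at the origin; T and B share the same y with |TB| = 18.2 and B on the −x side, so B = (-18.2, 0.00). The tangent condition forces WB to be normal to TB, so W = B + (0, -7.2) = (-18.2, -7.20). On A1, B sits at bearing 90° from W; a 111° counterclockwise sweep puts R at bearing 201°, so R = W + 7.2·(cos 201°, sin 201°) = (-24.9, -9.78). Since A1 is tangent to RJ there, WR ⟂ RJ, so RJ runs along (−sin 201°, cos 201°); with |RJ| = 23.5, J = (-16.5, -31.7). Then |BJ| = |J − B| = 31.8.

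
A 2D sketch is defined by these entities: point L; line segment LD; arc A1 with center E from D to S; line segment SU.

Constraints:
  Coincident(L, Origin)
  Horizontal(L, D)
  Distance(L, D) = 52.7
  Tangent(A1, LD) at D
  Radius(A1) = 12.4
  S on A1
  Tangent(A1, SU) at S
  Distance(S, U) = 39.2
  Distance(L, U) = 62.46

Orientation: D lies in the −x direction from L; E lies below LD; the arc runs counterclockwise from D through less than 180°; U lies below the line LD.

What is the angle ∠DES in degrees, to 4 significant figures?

130.1°

Checks: |ES| = 12.40 ✓; ∠(ES, SU) = 90.00° ✓; |SU| = 39.20 ✓; |LU| = 62.46 ✓.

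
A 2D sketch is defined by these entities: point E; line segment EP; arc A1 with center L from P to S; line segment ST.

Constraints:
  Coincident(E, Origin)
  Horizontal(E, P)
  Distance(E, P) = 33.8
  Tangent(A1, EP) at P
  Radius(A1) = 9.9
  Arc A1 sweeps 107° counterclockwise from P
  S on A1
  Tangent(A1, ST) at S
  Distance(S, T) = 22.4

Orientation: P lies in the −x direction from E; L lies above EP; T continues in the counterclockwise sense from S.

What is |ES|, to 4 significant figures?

27.49

Since A1 is tangent to EP there, LP ⟂ EP, so L = P + (0, 9.9) = (-33.80, 9.900). On A1, P sits at bearing -90° from L; a 107° counterclockwise sweep puts S at bearing 17°, so S = L + 9.9·(cos 17°, sin 17°) = (-24.33, 12.79). Then |ES| = |S − E| = 27.49.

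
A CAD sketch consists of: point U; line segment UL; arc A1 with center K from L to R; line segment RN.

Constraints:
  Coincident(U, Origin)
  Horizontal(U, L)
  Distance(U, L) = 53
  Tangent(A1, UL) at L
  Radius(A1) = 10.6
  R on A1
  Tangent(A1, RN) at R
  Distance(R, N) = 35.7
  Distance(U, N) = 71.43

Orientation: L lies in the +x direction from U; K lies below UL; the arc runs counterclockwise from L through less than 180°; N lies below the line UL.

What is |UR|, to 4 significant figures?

44.96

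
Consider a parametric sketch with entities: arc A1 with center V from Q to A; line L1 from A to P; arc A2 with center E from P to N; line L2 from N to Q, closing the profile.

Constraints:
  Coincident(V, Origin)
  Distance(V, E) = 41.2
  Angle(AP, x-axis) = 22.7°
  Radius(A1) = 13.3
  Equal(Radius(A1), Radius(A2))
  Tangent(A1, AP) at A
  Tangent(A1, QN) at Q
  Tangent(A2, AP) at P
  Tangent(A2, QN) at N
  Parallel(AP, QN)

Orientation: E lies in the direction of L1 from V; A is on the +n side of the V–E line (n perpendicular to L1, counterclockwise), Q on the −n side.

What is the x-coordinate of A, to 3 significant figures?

-5.13

The slot axis is L1's direction at 22.7°, so u = (cos 22.7°, sin 22.7°) = (0.923, 0.386) and n = (−sin 22.7°, cos 22.7°) = (-0.386, 0.923). V is at the origin and E lies 41.2 along u from V, so E = 41.2·u = (38.0, 15.9). Tangency of A1 to both parallel lines with radius 13.3 puts A and Q at V ± 13.3·n: A = (-5.13, 12.3), Q = (5.13, -12.3). So A.x = -5.13.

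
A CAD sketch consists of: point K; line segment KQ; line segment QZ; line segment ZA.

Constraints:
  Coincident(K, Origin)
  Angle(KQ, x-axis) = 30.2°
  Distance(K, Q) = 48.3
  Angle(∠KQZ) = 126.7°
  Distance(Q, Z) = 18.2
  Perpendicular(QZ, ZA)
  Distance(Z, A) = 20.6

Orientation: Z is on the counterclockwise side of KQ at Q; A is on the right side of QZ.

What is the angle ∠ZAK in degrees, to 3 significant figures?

38.4°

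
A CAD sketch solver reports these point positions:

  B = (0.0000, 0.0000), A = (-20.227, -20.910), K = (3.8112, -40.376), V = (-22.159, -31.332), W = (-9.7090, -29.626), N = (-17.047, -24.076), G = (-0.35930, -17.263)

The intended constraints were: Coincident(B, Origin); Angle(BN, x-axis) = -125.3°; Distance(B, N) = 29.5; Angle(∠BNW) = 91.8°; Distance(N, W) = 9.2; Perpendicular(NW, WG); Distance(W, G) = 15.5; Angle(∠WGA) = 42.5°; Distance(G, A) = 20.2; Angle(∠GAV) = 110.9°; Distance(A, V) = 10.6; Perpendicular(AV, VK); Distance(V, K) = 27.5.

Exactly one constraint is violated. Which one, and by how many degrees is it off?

Perpendicular(AV, VK) — off by 8.70°.

B = (0.00, 0.00) ✓; BN at -125.3° ✓; |BN| = 29.50 ✓; ∠BNW = 91.80° ✓; |NW| = 9.200 ✓; ∠(NW, WG) = 90.00° ✓; |WG| = 15.50 ✓; ∠WGA = 42.50° ✓; |GA| = 20.20 ✓; ∠GAV = 110.9° ✓; |AV| = 10.60 ✓; ∠(AV, VK) = 81.30° ✗; |VK| = 27.50 ✓.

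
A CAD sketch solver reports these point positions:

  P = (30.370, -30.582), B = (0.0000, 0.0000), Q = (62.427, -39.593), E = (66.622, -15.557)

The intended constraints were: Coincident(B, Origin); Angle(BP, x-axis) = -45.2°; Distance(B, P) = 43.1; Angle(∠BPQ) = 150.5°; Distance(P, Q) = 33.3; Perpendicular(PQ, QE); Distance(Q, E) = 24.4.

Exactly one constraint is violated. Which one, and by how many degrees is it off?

Perpendicular(PQ, QE) — off by 5.80°.

B = (0.00, 0.00) ✓; BP at -45.20° ✓; |BP| = 43.10 ✓; ∠BPQ = 150.5° ✓; |PQ| = 33.30 ✓; ∠(PQ, QE) = 95.80° ✗; |QE| = 24.40 ✓.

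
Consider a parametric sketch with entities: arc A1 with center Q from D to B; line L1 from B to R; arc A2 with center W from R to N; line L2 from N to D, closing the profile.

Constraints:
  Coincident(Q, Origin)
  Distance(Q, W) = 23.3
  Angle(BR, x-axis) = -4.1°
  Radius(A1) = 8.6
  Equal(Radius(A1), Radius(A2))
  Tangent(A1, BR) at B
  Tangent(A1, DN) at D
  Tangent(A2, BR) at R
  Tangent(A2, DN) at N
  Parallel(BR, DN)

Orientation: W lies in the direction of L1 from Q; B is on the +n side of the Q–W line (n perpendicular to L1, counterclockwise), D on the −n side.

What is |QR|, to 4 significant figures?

24.84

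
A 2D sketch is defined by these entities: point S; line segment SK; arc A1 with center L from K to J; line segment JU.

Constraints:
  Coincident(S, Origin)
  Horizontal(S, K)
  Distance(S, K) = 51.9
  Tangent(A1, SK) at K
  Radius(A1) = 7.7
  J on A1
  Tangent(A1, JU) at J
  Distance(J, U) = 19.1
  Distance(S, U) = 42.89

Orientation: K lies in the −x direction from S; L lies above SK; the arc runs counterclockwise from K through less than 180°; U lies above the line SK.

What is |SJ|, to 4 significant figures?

45.13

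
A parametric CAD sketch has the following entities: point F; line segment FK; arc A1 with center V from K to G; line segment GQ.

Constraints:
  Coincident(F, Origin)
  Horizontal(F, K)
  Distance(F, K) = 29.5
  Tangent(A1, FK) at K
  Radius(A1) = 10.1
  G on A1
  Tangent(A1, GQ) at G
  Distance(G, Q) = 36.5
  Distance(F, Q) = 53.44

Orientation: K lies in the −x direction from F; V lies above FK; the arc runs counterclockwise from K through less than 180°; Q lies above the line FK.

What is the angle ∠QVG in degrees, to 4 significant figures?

74.53°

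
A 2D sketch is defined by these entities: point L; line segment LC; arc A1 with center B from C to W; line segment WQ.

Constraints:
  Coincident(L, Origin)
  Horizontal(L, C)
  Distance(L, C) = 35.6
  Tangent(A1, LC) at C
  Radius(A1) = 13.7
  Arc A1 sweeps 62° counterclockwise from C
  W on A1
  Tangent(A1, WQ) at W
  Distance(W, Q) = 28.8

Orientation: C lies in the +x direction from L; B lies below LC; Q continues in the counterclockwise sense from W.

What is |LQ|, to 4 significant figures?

34.19

L is at the origin; LC is horizontal with |LC| = 35.6 and C on the +x side, so C = (35.60, 0.000). Tangency of A1 to LC means the radius BC is perpendicular to LC, so B = C + (0, -13.7) = (35.60, -13.70). On A1, C sits at bearing 90° from B; a 62° counterclockwise sweep puts W at bearing 152°, so W = B + 13.7·(cos 152°, sin 152°) = (23.50, -7.268). A1 meets WQ tangentially, so BW is at right angles to WQ, so WQ runs along (−sin 152°, cos 152°); with |WQ| = 28.8, Q = (9.983, -32.70). Then |LQ| = |Q − L| = 34.19.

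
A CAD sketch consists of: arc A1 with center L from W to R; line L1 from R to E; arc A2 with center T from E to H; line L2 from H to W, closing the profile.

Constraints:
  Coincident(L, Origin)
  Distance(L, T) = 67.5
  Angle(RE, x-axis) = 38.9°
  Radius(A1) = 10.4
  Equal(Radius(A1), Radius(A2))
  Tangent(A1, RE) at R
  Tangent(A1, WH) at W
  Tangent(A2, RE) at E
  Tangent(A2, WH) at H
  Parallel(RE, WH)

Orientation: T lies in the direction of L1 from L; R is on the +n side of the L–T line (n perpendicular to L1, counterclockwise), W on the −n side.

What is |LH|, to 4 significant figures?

68.30

Tangency of A1 to both parallel lines with radius 10.4 puts R and W at L ± 10.4·n: R = (-6.531, 8.094), W = (6.531, -8.094). Equal radii place E and H the same way about T: E = T + 10.4·n = (46.00, 50.48), H = T − 10.4·n = (59.06, 34.29). Then |LH| = |H − L| = 68.30.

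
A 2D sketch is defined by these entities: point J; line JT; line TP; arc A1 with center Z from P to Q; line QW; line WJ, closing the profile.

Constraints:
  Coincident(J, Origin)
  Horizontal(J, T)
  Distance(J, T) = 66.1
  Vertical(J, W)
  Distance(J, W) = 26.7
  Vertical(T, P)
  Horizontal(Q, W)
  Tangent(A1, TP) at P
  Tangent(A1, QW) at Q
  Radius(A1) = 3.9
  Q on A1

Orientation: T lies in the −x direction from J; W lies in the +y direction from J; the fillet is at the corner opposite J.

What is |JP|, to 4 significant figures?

69.92

The virtual corner opposite J is at (-66.10, 26.70). Tangency of A1 to TP means the radius ZP is perpendicular to TP and since A1 is tangent to QW there, ZQ ⟂ QW, with radius 3.9, so the center Z sits 3.9 in from both sides at Z = (-62.20, 22.80). That places the tangent points at P = (-66.10, 22.80) on TP and Q = (-62.20, 26.70) on QW. Then |JP| = |P − J| = 69.92.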